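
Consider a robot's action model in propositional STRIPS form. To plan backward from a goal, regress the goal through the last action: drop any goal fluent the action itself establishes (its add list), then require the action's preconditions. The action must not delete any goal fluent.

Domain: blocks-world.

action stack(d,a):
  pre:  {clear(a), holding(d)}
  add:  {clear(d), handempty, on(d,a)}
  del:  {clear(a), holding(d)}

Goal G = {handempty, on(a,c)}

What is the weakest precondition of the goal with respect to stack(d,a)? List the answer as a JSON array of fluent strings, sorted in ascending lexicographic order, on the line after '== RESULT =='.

Regress:
  G ∩ del = {}  (empty — regression defined)
  G \ add = {handempty, on(a,c)} \ {clear(d), handempty, on(d,a)} = {on(a,c)}
  ∪ pre   = {on(a,c)} ∪ {clear(a), holding(d)}
          = {clear(a), holding(d), on(a,c)}

== RESULT ==
["clear(a)", "holding(d)", "on(a,c)"]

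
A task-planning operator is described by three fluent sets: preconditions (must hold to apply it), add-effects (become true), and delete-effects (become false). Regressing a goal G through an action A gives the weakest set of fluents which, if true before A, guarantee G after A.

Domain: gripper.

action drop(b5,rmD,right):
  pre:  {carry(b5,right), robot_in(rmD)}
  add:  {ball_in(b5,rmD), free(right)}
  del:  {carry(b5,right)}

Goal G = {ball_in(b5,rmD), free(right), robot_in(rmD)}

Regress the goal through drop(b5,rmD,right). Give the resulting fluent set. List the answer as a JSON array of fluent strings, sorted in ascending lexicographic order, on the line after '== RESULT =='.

Compute (G \ add) ∪ pre:
  G ∩ del = {}  (empty — regression defined)
  G \ add = {ball_in(b5,rmD), free(right), robot_in(rmD)} \ {ball_in(b5,rmD), free(right)} = {robot_in(rmD)}
  ∪ pre   = {robot_in(rmD)} ∪ {carry(b5,right), robot_in(rmD)}
          = {carry(b5,right), robot_in(rmD)}

== RESULT ==
["carry(b5,right)", "robot_in(rmD)"]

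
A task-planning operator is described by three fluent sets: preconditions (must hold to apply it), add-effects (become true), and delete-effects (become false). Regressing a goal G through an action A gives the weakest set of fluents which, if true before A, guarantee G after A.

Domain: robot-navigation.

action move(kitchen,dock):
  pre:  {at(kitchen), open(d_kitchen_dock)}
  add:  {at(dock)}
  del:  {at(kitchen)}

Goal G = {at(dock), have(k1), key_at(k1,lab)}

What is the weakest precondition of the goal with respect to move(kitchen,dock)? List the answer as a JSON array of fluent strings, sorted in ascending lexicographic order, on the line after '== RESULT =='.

Regress:
  G ∩ del = {}  (empty — regression defined)
  G \ add = {at(dock), have(k1), key_at(k1,lab)} \ {at(dock)} = {have(k1), key_at(k1,lab)}
  ∪ pre   = {have(k1), key_at(k1,lab)} ∪ {at(kitchen), open(d_kitchen_dock)}
          = {at(kitchen), have(k1), key_at(k1,lab), open(d_kitchen_dock)}

== RESULT ==
["at(kitchen)", "have(k1)", "key_at(k1,lab)", "open(d_kitchen_dock)"]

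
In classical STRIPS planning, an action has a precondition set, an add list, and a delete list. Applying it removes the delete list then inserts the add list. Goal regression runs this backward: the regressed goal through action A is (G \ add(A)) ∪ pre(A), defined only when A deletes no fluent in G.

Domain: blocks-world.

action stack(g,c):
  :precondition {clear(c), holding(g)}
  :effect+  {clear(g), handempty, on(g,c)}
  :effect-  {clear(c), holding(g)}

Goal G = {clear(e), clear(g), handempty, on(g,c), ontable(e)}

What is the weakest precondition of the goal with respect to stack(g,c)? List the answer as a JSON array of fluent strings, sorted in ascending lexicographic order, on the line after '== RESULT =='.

Compute (G \ add) ∪ pre:
  G ∩ del = {}  (empty — regression defined)
  G \ add = {clear(e), clear(g), handempty, on(g,c), ontable(e)} \ {clear(g), handempty, on(g,c)} = {clear(e), ontable(e)}
  ∪ pre   = {clear(e), ontable(e)} ∪ {clear(c), holding(g)}
          = {clear(c), clear(e), holding(g), ontable(e)}

== RESULT ==
["clear(c)", "clear(e)", "holding(g)", "ontable(e)"]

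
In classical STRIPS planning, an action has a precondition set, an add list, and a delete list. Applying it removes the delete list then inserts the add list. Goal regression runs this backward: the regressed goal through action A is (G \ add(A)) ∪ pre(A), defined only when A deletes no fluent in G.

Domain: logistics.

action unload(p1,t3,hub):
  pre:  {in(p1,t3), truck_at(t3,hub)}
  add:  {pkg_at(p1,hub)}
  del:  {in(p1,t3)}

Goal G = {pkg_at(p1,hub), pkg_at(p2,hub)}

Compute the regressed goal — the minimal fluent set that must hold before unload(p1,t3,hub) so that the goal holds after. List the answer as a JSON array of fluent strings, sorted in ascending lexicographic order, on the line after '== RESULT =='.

Regress:
  G ∩ del = {}  (empty — regression defined)
  G \ add = {pkg_at(p1,hub), pkg_at(p2,hub)} \ {pkg_at(p1,hub)} = {pkg_at(p2,hub)}
  ∪ pre   = {pkg_at(p2,hub)} ∪ {in(p1,t3), truck_at(t3,hub)}
          = {in(p1,t3), pkg_at(p2,hub), truck_at(t3,hub)}

== RESULT ==
["in(p1,t3)", "pkg_at(p2,hub)", "truck_at(t3,hub)"]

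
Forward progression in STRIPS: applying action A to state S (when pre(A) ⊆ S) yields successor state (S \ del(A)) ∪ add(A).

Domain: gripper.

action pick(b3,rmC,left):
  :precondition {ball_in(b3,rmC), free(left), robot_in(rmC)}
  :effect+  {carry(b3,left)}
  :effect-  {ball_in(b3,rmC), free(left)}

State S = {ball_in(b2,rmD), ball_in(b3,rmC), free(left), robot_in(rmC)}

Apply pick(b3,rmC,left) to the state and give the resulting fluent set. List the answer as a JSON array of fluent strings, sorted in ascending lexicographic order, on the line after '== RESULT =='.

Progress:
  pre ⊆ S: {ball_in(b3,rmC), free(left), robot_in(rmC)} ⊆ S  — applicable
  S \ del = {ball_in(b2,rmD), robot_in(rmC)}
  ∪ add   = {ball_in(b2,rmD), carry(b3,left), robot_in(rmC)}

== RESULT ==
["ball_in(b2,rmD)", "carry(b3,left)", "robot_in(rmC)"]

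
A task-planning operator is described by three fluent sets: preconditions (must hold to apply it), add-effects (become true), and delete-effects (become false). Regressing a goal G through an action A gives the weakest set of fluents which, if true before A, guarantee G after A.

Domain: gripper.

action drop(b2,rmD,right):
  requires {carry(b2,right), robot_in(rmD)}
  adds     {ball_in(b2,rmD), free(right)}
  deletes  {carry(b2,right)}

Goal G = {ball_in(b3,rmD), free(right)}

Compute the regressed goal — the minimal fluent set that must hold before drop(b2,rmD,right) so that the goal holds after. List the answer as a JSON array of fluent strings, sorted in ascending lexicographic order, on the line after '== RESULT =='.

Regress:
  G ∩ del = {}  (empty — regression defined)
  G \ add = {ball_in(b3,rmD), free(right)} \ {ball_in(b2,rmD), free(right)} = {ball_in(b3,rmD)}
  ∪ pre   = {ball_in(b3,rmD)} ∪ {carry(b2,right), robot_in(rmD)}
          = {ball_in(b3,rmD), carry(b2,right), robot_in(rmD)}

== RESULT ==
["ball_in(b3,rmD)", "carry(b2,right)", "robot_in(rmD)"]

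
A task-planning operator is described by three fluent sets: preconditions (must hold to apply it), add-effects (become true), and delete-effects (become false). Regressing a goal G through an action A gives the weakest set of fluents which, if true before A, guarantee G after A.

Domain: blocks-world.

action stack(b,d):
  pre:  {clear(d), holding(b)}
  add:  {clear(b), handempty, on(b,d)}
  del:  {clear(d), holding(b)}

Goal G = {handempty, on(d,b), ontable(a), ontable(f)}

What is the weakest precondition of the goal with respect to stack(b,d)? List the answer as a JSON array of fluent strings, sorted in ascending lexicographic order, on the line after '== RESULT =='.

Compute (G \ add) ∪ pre:
  G ∩ del = {}  (empty — regression defined)
  G \ add = {handempty, on(d,b), ontable(a), ontable(f)} \ {clear(b), handempty, on(b,d)} = {on(d,b), ontable(a), ontable(f)}
  ∪ pre   = {on(d,b), ontable(a), ontable(f)} ∪ {clear(d), holding(b)}
          = {clear(d), holding(b), on(d,b), ontable(a), ontable(f)}

== RESULT ==
["clear(d)", "holding(b)", "on(d,b)", "ontable(a)", "ontable(f)"]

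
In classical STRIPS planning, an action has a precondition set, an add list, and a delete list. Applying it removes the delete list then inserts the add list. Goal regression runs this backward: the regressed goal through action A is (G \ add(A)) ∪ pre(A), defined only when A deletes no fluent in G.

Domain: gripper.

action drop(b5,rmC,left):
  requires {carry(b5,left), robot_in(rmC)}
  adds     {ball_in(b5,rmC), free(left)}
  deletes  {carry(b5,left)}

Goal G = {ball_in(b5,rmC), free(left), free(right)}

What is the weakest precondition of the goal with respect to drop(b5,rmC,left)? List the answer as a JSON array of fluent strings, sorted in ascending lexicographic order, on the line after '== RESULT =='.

Regress:
  G ∩ del = {}  (empty — regression defined)
  G \ add = {ball_in(b5,rmC), free(left), free(right)} \ {ball_in(b5,rmC), free(left)} = {free(right)}
  ∪ pre   = {free(right)} ∪ {carry(b5,left), robot_in(rmC)}
          = {carry(b5,left), free(right), robot_in(rmC)}

== RESULT ==
["carry(b5,left)", "free(right)", "robot_in(rmC)"]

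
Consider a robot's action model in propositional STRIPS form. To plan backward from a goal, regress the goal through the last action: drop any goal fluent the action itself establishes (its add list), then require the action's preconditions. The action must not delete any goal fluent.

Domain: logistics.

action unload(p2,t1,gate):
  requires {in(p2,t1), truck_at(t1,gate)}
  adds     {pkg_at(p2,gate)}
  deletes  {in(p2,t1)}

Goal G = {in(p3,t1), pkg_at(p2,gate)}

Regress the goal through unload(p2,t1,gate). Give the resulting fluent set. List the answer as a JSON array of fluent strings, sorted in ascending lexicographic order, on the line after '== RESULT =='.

Regress:
  G ∩ del = {}  (empty — regression defined)
  G \ add = {in(p3,t1), pkg_at(p2,gate)} \ {pkg_at(p2,gate)} = {in(p3,t1)}
  ∪ pre   = {in(p3,t1)} ∪ {in(p2,t1), truck_at(t1,gate)}
          = {in(p2,t1), in(p3,t1), truck_at(t1,gate)}

== RESULT ==
["in(p2,t1)", "in(p3,t1)", "truck_at(t1,gate)"]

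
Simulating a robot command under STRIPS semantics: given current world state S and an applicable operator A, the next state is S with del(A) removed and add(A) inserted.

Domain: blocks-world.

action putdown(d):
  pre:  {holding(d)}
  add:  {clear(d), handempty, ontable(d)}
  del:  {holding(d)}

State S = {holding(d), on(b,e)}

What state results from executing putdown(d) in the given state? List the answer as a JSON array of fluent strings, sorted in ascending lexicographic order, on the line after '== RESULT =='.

Compute (S \ del) ∪ add:
  pre ⊆ S: {holding(d)} ⊆ S  — applicable
  S \ del = {on(b,e)}
  ∪ add   = {clear(d), handempty, on(b,e), ontable(d)}

== RESULT ==
["clear(d)", "handempty", "on(b,e)", "ontable(d)"]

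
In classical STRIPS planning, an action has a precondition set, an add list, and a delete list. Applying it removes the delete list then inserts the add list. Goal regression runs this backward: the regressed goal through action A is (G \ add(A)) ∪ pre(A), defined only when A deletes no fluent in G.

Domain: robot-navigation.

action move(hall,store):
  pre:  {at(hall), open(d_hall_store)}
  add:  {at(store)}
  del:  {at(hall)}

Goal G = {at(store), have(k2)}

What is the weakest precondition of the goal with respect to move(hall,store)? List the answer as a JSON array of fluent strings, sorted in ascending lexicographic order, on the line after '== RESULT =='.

Compute (G \ add) ∪ pre:
  G ∩ del = {}  (empty — regression defined)
  G \ add = {at(store), have(k2)} \ {at(store)} = {have(k2)}
  ∪ pre   = {have(k2)} ∪ {at(hall), open(d_hall_store)}
          = {at(hall), have(k2), open(d_hall_store)}

== RESULT ==
["at(hall)", "have(k2)", "open(d_hall_store)"]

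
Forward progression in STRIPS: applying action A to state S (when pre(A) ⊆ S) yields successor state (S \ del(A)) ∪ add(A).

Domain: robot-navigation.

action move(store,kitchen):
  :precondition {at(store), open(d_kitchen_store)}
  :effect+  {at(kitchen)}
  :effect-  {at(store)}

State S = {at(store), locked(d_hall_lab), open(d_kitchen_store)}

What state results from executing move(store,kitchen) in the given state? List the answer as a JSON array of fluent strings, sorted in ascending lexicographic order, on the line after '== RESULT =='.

Progress:
  pre ⊆ S: {at(store), open(d_kitchen_store)} ⊆ S  — applicable
  S \ del = {locked(d_hall_lab), open(d_kitchen_store)}
  ∪ add   = {at(kitchen), locked(d_hall_lab), open(d_kitchen_store)}

== RESULT ==
["at(kitchen)", "locked(d_hall_lab)", "open(d_kitchen_store)"]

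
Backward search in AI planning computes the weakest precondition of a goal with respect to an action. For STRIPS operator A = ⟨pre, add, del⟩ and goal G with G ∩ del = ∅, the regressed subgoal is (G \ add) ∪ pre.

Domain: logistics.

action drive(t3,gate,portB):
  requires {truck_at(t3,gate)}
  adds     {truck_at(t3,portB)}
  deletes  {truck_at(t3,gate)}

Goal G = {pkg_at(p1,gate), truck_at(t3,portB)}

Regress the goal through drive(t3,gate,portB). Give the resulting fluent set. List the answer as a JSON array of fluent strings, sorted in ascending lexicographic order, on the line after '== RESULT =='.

Regress:
  G ∩ del = {}  (empty — regression defined)
  G \ add = {pkg_at(p1,gate), truck_at(t3,portB)} \ {truck_at(t3,portB)} = {pkg_at(p1,gate)}
  ∪ pre   = {pkg_at(p1,gate)} ∪ {truck_at(t3,gate)}
          = {pkg_at(p1,gate), truck_at(t3,gate)}

== RESULT ==
["pkg_at(p1,gate)", "truck_at(t3,gate)"]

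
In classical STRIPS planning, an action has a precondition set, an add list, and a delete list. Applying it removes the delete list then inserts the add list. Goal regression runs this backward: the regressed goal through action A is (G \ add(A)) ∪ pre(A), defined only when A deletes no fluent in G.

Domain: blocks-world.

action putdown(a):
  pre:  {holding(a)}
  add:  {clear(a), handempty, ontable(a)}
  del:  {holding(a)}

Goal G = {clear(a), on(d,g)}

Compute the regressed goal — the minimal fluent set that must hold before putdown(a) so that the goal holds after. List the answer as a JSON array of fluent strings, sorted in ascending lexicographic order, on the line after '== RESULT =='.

Compute (G \ add) ∪ pre:
  G ∩ del = {}  (empty — regression defined)
  G \ add = {clear(a), on(d,g)} \ {clear(a), handempty, ontable(a)} = {on(d,g)}
  ∪ pre   = {on(d,g)} ∪ {holding(a)}
          = {holding(a), on(d,g)}

== RESULT ==
["holding(a)", "on(d,g)"]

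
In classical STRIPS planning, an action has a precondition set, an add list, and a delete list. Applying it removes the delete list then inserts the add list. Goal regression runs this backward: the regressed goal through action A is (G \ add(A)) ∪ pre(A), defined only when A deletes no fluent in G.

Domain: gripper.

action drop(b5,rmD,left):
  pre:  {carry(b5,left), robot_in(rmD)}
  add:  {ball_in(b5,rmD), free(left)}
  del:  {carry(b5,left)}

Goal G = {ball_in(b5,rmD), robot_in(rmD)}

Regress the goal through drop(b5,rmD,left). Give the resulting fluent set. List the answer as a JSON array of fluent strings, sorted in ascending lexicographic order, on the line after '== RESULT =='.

Regress:
  G ∩ del = {}  (empty — regression defined)
  G \ add = {ball_in(b5,rmD), robot_in(rmD)} \ {ball_in(b5,rmD), free(left)} = {robot_in(rmD)}
  ∪ pre   = {robot_in(rmD)} ∪ {carry(b5,left), robot_in(rmD)}
          = {carry(b5,left), robot_in(rmD)}

== RESULT ==
["carry(b5,left)", "robot_in(rmD)"]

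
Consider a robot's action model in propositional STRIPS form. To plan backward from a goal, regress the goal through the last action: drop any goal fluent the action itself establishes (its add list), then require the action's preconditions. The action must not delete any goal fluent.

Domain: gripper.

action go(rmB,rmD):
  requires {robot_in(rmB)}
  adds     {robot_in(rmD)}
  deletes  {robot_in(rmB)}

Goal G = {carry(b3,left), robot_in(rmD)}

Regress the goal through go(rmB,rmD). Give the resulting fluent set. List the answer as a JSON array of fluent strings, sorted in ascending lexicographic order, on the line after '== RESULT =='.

Regress:
  G ∩ del = {}  (empty — regression defined)
  G \ add = {carry(b3,left), robot_in(rmD)} \ {robot_in(rmD)} = {carry(b3,left)}
  ∪ pre   = {carry(b3,left)} ∪ {robot_in(rmB)}
          = {carry(b3,left), robot_in(rmB)}

== RESULT ==
["carry(b3,left)", "robot_in(rmB)"]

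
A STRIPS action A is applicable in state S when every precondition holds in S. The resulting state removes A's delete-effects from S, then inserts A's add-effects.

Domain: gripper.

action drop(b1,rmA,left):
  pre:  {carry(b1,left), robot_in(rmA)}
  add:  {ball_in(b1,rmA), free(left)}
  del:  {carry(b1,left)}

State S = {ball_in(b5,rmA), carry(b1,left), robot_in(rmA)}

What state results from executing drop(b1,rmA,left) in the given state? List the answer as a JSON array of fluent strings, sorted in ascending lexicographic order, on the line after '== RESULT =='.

Compute (S \ del) ∪ add:
  pre ⊆ S: {carry(b1,left), robot_in(rmA)} ⊆ S  — applicable
  S \ del = {ball_in(b5,rmA), robot_in(rmA)}
  ∪ add   = {ball_in(b1,rmA), ball_in(b5,rmA), free(left), robot_in(rmA)}

== RESULT ==
["ball_in(b1,rmA)", "ball_in(b5,rmA)", "free(left)", "robot_in(rmA)"]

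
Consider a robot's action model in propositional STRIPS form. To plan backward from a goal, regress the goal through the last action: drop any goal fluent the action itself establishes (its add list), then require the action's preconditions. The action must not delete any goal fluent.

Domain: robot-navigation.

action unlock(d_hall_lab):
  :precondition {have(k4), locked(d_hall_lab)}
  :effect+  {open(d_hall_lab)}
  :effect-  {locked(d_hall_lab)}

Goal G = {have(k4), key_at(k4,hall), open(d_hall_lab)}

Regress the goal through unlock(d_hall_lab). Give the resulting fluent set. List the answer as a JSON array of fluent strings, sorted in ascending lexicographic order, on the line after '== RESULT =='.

Compute (G \ add) ∪ pre:
  G ∩ del = {}  (empty — regression defined)
  G \ add = {have(k4), key_at(k4,hall), open(d_hall_lab)} \ {open(d_hall_lab)} = {have(k4), key_at(k4,hall)}
  ∪ pre   = {have(k4), key_at(k4,hall)} ∪ {have(k4), locked(d_hall_lab)}
          = {have(k4), key_at(k4,hall), locked(d_hall_lab)}

== RESULT ==
["have(k4)", "key_at(k4,hall)", "locked(d_hall_lab)"]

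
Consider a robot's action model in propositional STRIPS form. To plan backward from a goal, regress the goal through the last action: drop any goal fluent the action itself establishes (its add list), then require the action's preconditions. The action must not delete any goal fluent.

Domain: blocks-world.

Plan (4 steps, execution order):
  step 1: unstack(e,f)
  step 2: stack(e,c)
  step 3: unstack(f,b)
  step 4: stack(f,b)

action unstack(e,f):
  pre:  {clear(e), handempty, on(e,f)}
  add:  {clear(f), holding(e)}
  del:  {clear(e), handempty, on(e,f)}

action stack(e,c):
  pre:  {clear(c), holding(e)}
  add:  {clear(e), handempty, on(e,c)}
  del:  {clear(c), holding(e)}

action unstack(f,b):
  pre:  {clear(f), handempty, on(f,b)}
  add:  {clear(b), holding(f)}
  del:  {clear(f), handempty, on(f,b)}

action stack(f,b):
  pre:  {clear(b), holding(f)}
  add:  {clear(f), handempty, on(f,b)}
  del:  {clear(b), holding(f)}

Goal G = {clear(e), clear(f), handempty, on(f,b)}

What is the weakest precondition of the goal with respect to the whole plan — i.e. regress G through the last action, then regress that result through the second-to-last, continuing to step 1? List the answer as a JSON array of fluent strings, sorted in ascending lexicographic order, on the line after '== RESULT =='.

Regress step by step:
  through step 4 (stack(f,b)): drop {clear(f), handempty, on(f,b)}, keep {clear(e)}, require {clear(b), holding(f)}
    → {clear(b), clear(e), holding(f)}
  through step 3 (unstack(f,b)): drop {clear(b), holding(f)}, keep {clear(e)}, require {clear(f), handempty, on(f,b)}
    → {clear(e), clear(f), handempty, on(f,b)}
  through step 2 (stack(e,c)): drop {clear(e), handempty}, keep {clear(f), on(f,b)}, require {clear(c), holding(e)}
    → {clear(c), clear(f), holding(e), on(f,b)}
  through step 1 (unstack(e,f)): drop {clear(f), holding(e)}, keep {clear(c), on(f,b)}, require {clear(e), handempty, on(e,f)}
    → {clear(c), clear(e), handempty, on(e,f), on(f,b)}

== RESULT ==
["clear(c)", "clear(e)", "handempty", "on(e,f)", "on(f,b)"]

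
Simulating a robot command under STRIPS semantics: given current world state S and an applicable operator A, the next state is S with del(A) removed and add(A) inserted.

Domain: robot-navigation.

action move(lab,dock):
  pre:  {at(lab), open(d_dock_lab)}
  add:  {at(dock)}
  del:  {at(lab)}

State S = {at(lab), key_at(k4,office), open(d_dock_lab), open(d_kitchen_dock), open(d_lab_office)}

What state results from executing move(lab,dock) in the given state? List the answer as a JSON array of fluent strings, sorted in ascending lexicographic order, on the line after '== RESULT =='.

Compute (S \ del) ∪ add:
  pre ⊆ S: {at(lab), open(d_dock_lab)} ⊆ S  — applicable
  S \ del = {key_at(k4,office), open(d_dock_lab), open(d_kitchen_dock), open(d_lab_office)}
  ∪ add   = {at(dock), key_at(k4,office), open(d_dock_lab), open(d_kitchen_dock), open(d_lab_office)}

== RESULT ==
["at(dock)", "key_at(k4,office)", "open(d_dock_lab)", "open(d_kitchen_dock)", "open(d_lab_office)"]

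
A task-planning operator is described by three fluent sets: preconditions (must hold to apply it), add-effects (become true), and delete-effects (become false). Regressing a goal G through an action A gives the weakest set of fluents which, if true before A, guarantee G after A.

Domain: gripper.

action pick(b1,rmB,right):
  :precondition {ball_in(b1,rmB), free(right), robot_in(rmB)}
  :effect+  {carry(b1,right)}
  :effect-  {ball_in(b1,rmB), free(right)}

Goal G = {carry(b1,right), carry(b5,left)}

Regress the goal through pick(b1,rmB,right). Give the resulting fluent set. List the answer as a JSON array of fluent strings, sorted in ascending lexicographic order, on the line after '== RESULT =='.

Regress:
  G ∩ del = {}  (empty — regression defined)
  G \ add = {carry(b1,right), carry(b5,left)} \ {carry(b1,right)} = {carry(b5,left)}
  ∪ pre   = {carry(b5,left)} ∪ {ball_in(b1,rmB), free(right), robot_in(rmB)}
          = {ball_in(b1,rmB), carry(b5,left), free(right), robot_in(rmB)}

== RESULT ==
["ball_in(b1,rmB)", "carry(b5,left)", "free(right)", "robot_in(rmB)"]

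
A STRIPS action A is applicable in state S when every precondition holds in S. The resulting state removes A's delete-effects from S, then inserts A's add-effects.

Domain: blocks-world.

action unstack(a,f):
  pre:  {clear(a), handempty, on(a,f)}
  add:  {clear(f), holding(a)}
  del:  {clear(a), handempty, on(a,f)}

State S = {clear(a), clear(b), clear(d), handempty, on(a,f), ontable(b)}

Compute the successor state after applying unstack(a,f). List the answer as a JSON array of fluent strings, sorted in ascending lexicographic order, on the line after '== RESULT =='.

Compute (S \ del) ∪ add:
  pre ⊆ S: {clear(a), handempty, on(a,f)} ⊆ S  — applicable
  S \ del = {clear(b), clear(d), ontable(b)}
  ∪ add   = {clear(b), clear(d), clear(f), holding(a), ontable(b)}

== RESULT ==
["clear(b)", "clear(d)", "clear(f)", "holding(a)", "ontable(b)"]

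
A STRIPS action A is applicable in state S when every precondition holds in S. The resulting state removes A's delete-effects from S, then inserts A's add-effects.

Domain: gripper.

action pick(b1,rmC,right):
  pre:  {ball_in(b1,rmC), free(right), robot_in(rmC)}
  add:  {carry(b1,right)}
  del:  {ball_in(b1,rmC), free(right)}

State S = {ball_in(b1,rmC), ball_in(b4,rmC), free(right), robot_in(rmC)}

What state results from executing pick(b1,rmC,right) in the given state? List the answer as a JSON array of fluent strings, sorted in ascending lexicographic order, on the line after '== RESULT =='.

Compute (S \ del) ∪ add:
  pre ⊆ S: {ball_in(b1,rmC), free(right), robot_in(rmC)} ⊆ S  — applicable
  S \ del = {ball_in(b4,rmC), robot_in(rmC)}
  ∪ add   = {ball_in(b4,rmC), carry(b1,right), robot_in(rmC)}

== RESULT ==
["ball_in(b4,rmC)", "carry(b1,right)", "robot_in(rmC)"]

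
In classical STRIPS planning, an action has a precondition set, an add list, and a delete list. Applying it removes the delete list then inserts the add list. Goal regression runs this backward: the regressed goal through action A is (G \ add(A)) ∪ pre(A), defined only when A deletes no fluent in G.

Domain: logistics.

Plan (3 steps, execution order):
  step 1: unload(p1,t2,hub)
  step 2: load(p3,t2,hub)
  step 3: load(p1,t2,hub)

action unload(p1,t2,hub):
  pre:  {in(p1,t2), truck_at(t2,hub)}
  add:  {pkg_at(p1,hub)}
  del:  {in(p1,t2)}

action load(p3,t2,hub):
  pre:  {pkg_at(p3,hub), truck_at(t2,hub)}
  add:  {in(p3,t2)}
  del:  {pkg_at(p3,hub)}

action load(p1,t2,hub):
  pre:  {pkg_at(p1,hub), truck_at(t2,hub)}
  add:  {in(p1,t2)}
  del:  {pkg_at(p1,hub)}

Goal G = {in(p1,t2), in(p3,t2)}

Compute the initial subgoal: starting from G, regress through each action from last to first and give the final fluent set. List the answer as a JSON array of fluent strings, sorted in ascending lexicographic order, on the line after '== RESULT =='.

Work backward from the goal:
  through step 3 (load(p1,t2,hub)): drop {in(p1,t2)}, keep {in(p3,t2)}, require {pkg_at(p1,hub), truck_at(t2,hub)}
    → {in(p3,t2), pkg_at(p1,hub), truck_at(t2,hub)}
  through step 2 (load(p3,t2,hub)): drop {in(p3,t2)}, keep {pkg_at(p1,hub), truck_at(t2,hub)}, require {pkg_at(p3,hub), truck_at(t2,hub)}
    → {pkg_at(p1,hub), pkg_at(p3,hub), truck_at(t2,hub)}
  through step 1 (unload(p1,t2,hub)): drop {pkg_at(p1,hub)}, keep {pkg_at(p3,hub), truck_at(t2,hub)}, require {in(p1,t2), truck_at(t2,hub)}
    → {in(p1,t2), pkg_at(p3,hub), truck_at(t2,hub)}

== RESULT ==
["in(p1,t2)", "pkg_at(p3,hub)", "truck_at(t2,hub)"]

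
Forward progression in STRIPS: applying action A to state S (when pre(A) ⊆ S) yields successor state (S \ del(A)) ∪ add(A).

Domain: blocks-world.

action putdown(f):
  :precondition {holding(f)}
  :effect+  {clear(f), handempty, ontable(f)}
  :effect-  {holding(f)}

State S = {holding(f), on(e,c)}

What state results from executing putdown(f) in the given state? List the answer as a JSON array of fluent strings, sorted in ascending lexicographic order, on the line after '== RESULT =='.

Progress:
  pre ⊆ S: {holding(f)} ⊆ S  — applicable
  S \ del = {on(e,c)}
  ∪ add   = {clear(f), handempty, on(e,c), ontable(f)}

== RESULT ==
["clear(f)", "handempty", "on(e,c)", "ontable(f)"]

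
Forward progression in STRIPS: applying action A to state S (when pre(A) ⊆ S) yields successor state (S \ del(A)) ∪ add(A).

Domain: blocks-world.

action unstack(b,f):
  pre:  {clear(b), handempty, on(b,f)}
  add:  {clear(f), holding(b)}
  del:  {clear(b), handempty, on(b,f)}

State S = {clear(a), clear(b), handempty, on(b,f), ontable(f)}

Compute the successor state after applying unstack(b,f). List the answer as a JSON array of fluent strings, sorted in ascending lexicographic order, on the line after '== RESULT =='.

Progress:
  pre ⊆ S: {clear(b), handempty, on(b,f)} ⊆ S  — applicable
  S \ del = {clear(a), ontable(f)}
  ∪ add   = {clear(a), clear(f), holding(b), ontable(f)}

== RESULT ==
["clear(a)", "clear(f)", "holding(b)", "ontable(f)"]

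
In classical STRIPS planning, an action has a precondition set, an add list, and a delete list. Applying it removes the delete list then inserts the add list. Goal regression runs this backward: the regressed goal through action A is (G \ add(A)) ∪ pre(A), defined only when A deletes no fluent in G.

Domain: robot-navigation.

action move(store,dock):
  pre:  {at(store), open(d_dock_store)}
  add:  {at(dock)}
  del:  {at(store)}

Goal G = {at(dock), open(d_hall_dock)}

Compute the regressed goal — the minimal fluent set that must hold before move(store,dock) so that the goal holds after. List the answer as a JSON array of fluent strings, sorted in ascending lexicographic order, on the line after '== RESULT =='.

Compute (G \ add) ∪ pre:
  G ∩ del = {}  (empty — regression defined)
  G \ add = {at(dock), open(d_hall_dock)} \ {at(dock)} = {open(d_hall_dock)}
  ∪ pre   = {open(d_hall_dock)} ∪ {at(store), open(d_dock_store)}
          = {at(store), open(d_dock_store), open(d_hall_dock)}

== RESULT ==
["at(store)", "open(d_dock_store)", "open(d_hall_dock)"]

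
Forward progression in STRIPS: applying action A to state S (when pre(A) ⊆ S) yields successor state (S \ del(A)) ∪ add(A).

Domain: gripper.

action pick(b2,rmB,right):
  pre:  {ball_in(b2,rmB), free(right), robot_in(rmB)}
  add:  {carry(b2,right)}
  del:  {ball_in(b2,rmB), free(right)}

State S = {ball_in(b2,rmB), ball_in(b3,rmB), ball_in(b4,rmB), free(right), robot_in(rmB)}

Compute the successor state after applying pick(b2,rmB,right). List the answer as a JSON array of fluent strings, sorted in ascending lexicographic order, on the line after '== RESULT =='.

Compute (S \ del) ∪ add:
  pre ⊆ S: {ball_in(b2,rmB), free(right), robot_in(rmB)} ⊆ S  — applicable
  S \ del = {ball_in(b3,rmB), ball_in(b4,rmB), robot_in(rmB)}
  ∪ add   = {ball_in(b3,rmB), ball_in(b4,rmB), carry(b2,right), robot_in(rmB)}

== RESULT ==
["ball_in(b3,rmB)", "ball_in(b4,rmB)", "carry(b2,right)", "robot_in(rmB)"]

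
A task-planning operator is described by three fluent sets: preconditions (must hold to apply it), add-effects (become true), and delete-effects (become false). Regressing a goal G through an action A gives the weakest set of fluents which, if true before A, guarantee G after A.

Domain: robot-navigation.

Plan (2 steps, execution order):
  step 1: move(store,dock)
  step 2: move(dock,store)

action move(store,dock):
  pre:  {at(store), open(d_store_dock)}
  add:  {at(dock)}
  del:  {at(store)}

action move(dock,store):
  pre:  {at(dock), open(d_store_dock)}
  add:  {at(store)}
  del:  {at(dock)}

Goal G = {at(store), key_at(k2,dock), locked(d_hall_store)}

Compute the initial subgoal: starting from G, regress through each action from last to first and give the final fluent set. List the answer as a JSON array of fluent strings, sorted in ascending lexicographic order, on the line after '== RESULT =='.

Work backward from the goal:
  through step 2 (move(dock,store)): drop {at(store)}, keep {key_at(k2,dock), locked(d_hall_store)}, require {at(dock), open(d_store_dock)}
    → {at(dock), key_at(k2,dock), locked(d_hall_store), open(d_store_dock)}
  through step 1 (move(store,dock)): drop {at(dock)}, keep {key_at(k2,dock), locked(d_hall_store), open(d_store_dock)}, require {at(store), open(d_store_dock)}
    → {at(store), key_at(k2,dock), locked(d_hall_store), open(d_store_dock)}

== RESULT ==
["at(store)", "key_at(k2,dock)", "locked(d_hall_store)", "open(d_store_dock)"]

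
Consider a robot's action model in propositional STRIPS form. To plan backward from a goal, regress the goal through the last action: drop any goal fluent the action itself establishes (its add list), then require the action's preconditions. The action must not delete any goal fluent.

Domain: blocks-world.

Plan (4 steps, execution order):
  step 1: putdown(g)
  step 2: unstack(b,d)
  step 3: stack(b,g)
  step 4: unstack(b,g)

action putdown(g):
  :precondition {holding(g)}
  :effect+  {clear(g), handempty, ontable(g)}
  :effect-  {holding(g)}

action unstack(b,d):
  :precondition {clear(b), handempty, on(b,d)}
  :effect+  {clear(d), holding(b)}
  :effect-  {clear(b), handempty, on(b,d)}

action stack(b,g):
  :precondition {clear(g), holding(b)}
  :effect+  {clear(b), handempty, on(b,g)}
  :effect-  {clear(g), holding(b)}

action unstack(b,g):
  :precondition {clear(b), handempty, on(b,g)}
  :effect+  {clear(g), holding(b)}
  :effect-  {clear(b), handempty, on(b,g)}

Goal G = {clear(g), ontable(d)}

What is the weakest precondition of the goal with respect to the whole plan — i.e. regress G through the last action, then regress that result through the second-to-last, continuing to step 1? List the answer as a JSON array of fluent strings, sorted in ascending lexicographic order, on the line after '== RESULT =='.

Regress step by step:
  through step 4 (unstack(b,g)): drop {clear(g)}, keep {ontable(d)}, require {clear(b), handempty, on(b,g)}
    → {clear(b), handempty, on(b,g), ontable(d)}
  through step 3 (stack(b,g)): drop {clear(b), handempty, on(b,g)}, keep {ontable(d)}, require {clear(g), holding(b)}
    → {clear(g), holding(b), ontable(d)}
  through step 2 (unstack(b,d)): drop {holding(b)}, keep {clear(g), ontable(d)}, require {clear(b), handempty, on(b,d)}
    → {clear(b), clear(g), handempty, on(b,d), ontable(d)}
  through step 1 (putdown(g)): drop {clear(g), handempty}, keep {clear(b), on(b,d), ontable(d)}, require {holding(g)}
    → {clear(b), holding(g), on(b,d), ontable(d)}

== RESULT ==
["clear(b)", "holding(g)", "on(b,d)", "ontable(d)"]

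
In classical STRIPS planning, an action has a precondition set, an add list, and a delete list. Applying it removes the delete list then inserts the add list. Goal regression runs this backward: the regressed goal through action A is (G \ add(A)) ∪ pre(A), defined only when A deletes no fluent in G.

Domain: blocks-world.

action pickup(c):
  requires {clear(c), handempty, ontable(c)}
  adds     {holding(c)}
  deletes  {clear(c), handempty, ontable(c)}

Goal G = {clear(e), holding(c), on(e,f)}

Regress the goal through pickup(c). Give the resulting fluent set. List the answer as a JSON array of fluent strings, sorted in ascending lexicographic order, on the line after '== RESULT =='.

Compute (G \ add) ∪ pre:
  G ∩ del = {}  (empty — regression defined)
  G \ add = {clear(e), holding(c), on(e,f)} \ {holding(c)} = {clear(e), on(e,f)}
  ∪ pre   = {clear(e), on(e,f)} ∪ {clear(c), handempty, ontable(c)}
          = {clear(c), clear(e), handempty, on(e,f), ontable(c)}

== RESULT ==
["clear(c)", "clear(e)", "handempty", "on(e,f)", "ontable(c)"]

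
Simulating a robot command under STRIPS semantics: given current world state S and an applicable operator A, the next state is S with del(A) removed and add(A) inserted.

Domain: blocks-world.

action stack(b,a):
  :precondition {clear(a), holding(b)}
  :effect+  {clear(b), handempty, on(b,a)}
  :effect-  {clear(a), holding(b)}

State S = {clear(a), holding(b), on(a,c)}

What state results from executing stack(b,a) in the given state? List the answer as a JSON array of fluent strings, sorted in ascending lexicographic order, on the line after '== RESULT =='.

Progress:
  pre ⊆ S: {clear(a), holding(b)} ⊆ S  — applicable
  S \ del = {on(a,c)}
  ∪ add   = {clear(b), handempty, on(a,c), on(b,a)}

== RESULT ==
["clear(b)", "handempty", "on(a,c)", "on(b,a)"]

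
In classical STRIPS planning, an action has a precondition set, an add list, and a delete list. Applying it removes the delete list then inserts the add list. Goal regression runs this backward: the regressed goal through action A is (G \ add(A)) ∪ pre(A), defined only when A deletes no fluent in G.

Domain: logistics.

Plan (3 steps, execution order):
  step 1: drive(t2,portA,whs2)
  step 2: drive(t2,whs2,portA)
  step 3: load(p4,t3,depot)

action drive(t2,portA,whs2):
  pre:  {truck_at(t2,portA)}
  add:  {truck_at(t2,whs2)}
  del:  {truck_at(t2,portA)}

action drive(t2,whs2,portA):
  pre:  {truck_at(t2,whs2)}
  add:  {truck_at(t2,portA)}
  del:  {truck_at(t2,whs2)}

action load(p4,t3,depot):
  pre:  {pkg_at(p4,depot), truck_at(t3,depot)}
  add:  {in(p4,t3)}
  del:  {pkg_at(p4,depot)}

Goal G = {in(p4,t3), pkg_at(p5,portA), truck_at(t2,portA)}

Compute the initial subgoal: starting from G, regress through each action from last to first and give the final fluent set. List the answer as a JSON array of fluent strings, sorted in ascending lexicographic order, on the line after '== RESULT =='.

Work backward from the goal:
  through step 3 (load(p4,t3,depot)): drop {in(p4,t3)}, keep {pkg_at(p5,portA), truck_at(t2,portA)}, require {pkg_at(p4,depot), truck_at(t3,depot)}
    → {pkg_at(p4,depot), pkg_at(p5,portA), truck_at(t2,portA), truck_at(t3,depot)}
  through step 2 (drive(t2,whs2,portA)): drop {truck_at(t2,portA)}, keep {pkg_at(p4,depot), pkg_at(p5,portA), truck_at(t3,depot)}, require {truck_at(t2,whs2)}
    → {pkg_at(p4,depot), pkg_at(p5,portA), truck_at(t2,whs2), truck_at(t3,depot)}
  through step 1 (drive(t2,portA,whs2)): drop {truck_at(t2,whs2)}, keep {pkg_at(p4,depot), pkg_at(p5,portA), truck_at(t3,depot)}, require {truck_at(t2,portA)}
    → {pkg_at(p4,depot), pkg_at(p5,portA), truck_at(t2,portA), truck_at(t3,depot)}

== RESULT ==
["pkg_at(p4,depot)", "pkg_at(p5,portA)", "truck_at(t2,portA)", "truck_at(t3,depot)"]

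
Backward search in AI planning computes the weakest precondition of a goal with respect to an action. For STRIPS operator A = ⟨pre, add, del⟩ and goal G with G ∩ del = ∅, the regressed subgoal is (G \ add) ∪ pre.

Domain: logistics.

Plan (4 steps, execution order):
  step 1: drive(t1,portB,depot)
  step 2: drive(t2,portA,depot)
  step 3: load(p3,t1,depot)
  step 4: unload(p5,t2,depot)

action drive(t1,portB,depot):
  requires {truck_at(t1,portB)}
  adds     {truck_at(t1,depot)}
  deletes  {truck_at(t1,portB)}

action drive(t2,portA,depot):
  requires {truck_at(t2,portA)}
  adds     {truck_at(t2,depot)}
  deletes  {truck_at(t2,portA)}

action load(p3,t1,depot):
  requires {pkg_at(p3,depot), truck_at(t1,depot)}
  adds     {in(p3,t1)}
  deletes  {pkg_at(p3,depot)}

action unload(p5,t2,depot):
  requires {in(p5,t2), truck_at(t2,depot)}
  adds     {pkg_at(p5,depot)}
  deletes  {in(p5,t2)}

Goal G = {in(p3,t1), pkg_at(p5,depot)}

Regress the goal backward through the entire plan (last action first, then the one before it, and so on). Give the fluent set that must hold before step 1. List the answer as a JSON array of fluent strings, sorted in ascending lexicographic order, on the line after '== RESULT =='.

Regress step by step:
  through step 4 (unload(p5,t2,depot)): drop {pkg_at(p5,depot)}, keep {in(p3,t1)}, require {in(p5,t2), truck_at(t2,depot)}
    → {in(p3,t1), in(p5,t2), truck_at(t2,depot)}
  through step 3 (load(p3,t1,depot)): drop {in(p3,t1)}, keep {in(p5,t2), truck_at(t2,depot)}, require {pkg_at(p3,depot), truck_at(t1,depot)}
    → {in(p5,t2), pkg_at(p3,depot), truck_at(t1,depot), truck_at(t2,depot)}
  through step 2 (drive(t2,portA,depot)): drop {truck_at(t2,depot)}, keep {in(p5,t2), pkg_at(p3,depot), truck_at(t1,depot)}, require {truck_at(t2,portA)}
    → {in(p5,t2), pkg_at(p3,depot), truck_at(t1,depot), truck_at(t2,portA)}
  through step 1 (drive(t1,portB,depot)): drop {truck_at(t1,depot)}, keep {in(p5,t2), pkg_at(p3,depot), truck_at(t2,portA)}, require {truck_at(t1,portB)}
    → {in(p5,t2), pkg_at(p3,depot), truck_at(t1,portB), truck_at(t2,portA)}

== RESULT ==
["in(p5,t2)", "pkg_at(p3,depot)", "truck_at(t1,portB)", "truck_at(t2,portA)"]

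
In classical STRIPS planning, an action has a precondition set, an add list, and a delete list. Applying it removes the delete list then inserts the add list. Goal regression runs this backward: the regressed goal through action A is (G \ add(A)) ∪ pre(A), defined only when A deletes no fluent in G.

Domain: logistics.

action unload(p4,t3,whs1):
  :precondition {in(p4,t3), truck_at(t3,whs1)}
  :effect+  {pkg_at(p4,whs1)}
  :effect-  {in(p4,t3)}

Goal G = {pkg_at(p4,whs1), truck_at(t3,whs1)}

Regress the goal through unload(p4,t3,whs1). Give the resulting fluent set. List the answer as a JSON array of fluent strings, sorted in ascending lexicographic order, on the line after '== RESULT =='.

Regress:
  G ∩ del = {}  (empty — regression defined)
  G \ add = {pkg_at(p4,whs1), truck_at(t3,whs1)} \ {pkg_at(p4,whs1)} = {truck_at(t3,whs1)}
  ∪ pre   = {truck_at(t3,whs1)} ∪ {in(p4,t3), truck_at(t3,whs1)}
          = {in(p4,t3), truck_at(t3,whs1)}

== RESULT ==
["in(p4,t3)", "truck_at(t3,whs1)"]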